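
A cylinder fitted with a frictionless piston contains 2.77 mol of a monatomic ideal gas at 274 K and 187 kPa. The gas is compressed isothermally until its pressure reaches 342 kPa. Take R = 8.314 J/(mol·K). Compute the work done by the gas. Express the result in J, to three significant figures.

W ≈ -3810 J

Isothermal process: W = nRT ln(V₂/V₁) = nRT ln(P₁/P₂).
W = (2.77)(8.314)(274) × ln(187/342)
  = 6310 × ln(0.5468) = 6310 × -0.6037
W_by_gas = -3809 J.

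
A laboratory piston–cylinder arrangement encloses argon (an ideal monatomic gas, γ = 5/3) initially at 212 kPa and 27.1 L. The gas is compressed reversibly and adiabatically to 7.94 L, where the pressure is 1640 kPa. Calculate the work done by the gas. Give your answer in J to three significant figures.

W ≈ -10900 J

Adiabatic: W = (P₁V₁ − P₂V₂)/(γ − 1) with γ = 5/3.
P₁V₁ = 5745 J, P₂V₂ = 13022 J.
W = (5745 − 13022) / 0.6667 = -10915 J.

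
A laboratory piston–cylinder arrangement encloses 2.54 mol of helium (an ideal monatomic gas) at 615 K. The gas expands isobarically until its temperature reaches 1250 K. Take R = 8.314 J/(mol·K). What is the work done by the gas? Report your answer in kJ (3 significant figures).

Isobaric: W = P ΔV = nR ΔT.
W = (2.54)(8.314)(1250 − 615) = 13410 J.

W ≈ 13.4 kJ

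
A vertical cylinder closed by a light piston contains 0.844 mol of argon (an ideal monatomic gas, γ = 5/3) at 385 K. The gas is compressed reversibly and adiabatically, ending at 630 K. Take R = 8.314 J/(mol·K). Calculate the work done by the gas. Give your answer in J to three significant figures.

W ≈ -2580 J

Adiabatic ⇒ Q = 0, so W_by = −ΔU = nCᵥ(T₁ − T₂).
Cᵥ = 3R/2 = 12.47 J/(mol·K).
W = (0.844)(12.47)(385 − 630) = -2579 J.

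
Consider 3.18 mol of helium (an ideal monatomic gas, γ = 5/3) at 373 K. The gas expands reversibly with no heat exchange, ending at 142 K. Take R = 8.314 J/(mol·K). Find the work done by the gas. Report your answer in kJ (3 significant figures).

Adiabatic ⇒ Q = 0, so W_by = −ΔU = nCᵥ(T₁ − T₂).
Cᵥ = 3R/2 = 12.47 J/(mol·K).
W = (3.18)(12.47)(373 − 142) = 9161 J.

W ≈ 9.16 kJ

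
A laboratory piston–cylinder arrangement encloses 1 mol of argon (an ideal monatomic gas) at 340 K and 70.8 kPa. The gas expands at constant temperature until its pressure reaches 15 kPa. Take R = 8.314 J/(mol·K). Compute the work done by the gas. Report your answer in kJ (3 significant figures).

W ≈ 4.39 kJ

Isothermal process: W = nRT ln(V₂/V₁) = nRT ln(P₁/P₂).
W = (1)(8.314)(340) × ln(70.8/15)
  = 2827 × ln(4.72) = 2827 × 1.552
W_by_gas = 4387 J.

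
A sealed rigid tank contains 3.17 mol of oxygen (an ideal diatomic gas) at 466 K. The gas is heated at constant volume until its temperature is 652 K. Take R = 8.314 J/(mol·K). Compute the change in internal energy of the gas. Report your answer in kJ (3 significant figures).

ΔU ≈ 12.3 kJ

Constant volume ⇒ W = 0, so Q = ΔU = nCᵥΔT with Cᵥ = 5R/2 = 20.79 J/(mol·K).
ΔU = (3.17)(20.79)(652 − 466) = 12255 J.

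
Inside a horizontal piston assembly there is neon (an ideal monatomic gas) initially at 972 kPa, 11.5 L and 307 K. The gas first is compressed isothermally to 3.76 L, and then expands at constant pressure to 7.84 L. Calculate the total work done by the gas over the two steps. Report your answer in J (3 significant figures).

Step 1 (isothermal): W = P₁V₁ ln(V₂/V₁) = (11178) ln(3.76/11.5) = -12496 J.
After step 1: P = 2973 kPa, V = 3.76 L, T = 307 K.
Step 2 (isobaric): W = PΔV = (2973 kPa)(7.84 − 3.76 L) = 12129 J.
W_total = -12496 + 12129 = -366.9 J.

W_total ≈ -367 J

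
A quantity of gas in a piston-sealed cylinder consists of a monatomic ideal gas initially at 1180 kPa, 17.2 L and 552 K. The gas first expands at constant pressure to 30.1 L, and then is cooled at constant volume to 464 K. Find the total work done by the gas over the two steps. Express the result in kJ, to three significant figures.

Step 1 (isobaric): W = PΔV = (1180 kPa)(30.1 − 17.2 L) = 15222 J.
Step 2 (isochoric): W = 0 (constant volume).
W_total = 15222 + 0 = 15222 J.

W_total ≈ 15.2 kJ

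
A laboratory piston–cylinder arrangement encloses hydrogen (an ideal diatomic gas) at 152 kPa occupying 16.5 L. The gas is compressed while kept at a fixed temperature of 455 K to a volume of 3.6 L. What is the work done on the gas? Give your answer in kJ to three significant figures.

Isothermal: W = nRT ln(V₂/V₁) = P₁V₁ ln(V₂/V₁).
P₁V₁ = (152 kPa)(16.5 L) = 2508 J.
W = 2508 × ln(3.6/16.5) = 2508 × -1.522
W_by_gas = -3818 J; work on gas = −W_by = 3818 J.

W ≈ 3.82 kJ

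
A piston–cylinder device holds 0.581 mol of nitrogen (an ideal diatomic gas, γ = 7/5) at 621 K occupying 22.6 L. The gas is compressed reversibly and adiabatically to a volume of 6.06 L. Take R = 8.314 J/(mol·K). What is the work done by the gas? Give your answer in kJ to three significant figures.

Adiabatic: TV^(γ−1) = const with γ = 7/5.
T₂ = T₁ (V₁/V₂)^(γ−1) = 621 × (22.6/6.06)^0.4 = 621 × 1.693 = 1051 K.
W_by = nCᵥ(T₁ − T₂) = (0.581)(20.79)(621 − 1051) = -5197 J.

W ≈ -5.20 kJ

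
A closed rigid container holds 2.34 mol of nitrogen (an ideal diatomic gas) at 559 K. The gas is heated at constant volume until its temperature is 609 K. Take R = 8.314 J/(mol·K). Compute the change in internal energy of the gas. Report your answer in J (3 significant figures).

Constant volume ⇒ W = 0, so Q = ΔU = nCᵥΔT with Cᵥ = 5R/2 = 20.79 J/(mol·K).
ΔU = (2.34)(20.79)(609 − 559) = 2432 J.

ΔU ≈ 2430 J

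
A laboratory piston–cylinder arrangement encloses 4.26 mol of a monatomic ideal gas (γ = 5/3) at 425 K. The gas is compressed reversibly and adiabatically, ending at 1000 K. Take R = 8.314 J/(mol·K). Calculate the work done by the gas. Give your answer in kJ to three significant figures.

Adiabatic ⇒ Q = 0, so W_by = −ΔU = nCᵥ(T₁ − T₂).
Cᵥ = 3R/2 = 12.47 J/(mol·K).
W = (4.26)(12.47)(425 − 1000) = -30548 J.

W ≈ -30.5 kJ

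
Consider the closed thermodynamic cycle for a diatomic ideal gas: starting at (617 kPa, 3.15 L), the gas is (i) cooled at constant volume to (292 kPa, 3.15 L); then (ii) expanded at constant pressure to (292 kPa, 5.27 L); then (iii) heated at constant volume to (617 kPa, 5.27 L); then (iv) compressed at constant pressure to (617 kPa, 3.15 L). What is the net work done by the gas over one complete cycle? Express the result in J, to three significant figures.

Constant-volume legs do no work.
W(ii) = (292)(5.27 − 3.15) = 619 J; W(iv) = (617)(3.15 − 5.27) = -1308 J.
W_net = 619 − 1308 = -689 J (the counter-clockwise enclosed area).

W_net ≈ -689 J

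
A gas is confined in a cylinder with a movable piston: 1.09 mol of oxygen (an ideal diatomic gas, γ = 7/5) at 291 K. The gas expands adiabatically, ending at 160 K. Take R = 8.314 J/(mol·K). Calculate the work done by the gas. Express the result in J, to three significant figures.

W ≈ 2970 J

Adiabatic ⇒ Q = 0, so W_by = −ΔU = nCᵥ(T₁ − T₂).
Cᵥ = 5R/2 = 20.79 J/(mol·K).
W = (1.09)(20.79)(291 − 160) = 2968 J.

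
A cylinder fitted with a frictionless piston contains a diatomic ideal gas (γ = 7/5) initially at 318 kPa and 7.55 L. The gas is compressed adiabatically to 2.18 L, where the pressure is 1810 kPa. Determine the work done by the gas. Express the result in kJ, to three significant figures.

Adiabatic: W = (P₁V₁ − P₂V₂)/(γ − 1) with γ = 7/5.
P₁V₁ = 2401 J, P₂V₂ = 3946 J.
W = (2401 − 3946) / 0.4 = -3862 J.

W ≈ -3.86 kJ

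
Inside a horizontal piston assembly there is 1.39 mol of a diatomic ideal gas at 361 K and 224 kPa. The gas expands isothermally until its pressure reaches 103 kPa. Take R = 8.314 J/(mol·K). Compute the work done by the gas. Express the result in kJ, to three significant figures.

W ≈ 3.24 kJ

Isothermal process: W = nRT ln(V₂/V₁) = nRT ln(P₁/P₂).
W = (1.39)(8.314)(361) × ln(224/103)
  = 4172 × ln(2.175) = 4172 × 0.7769
W_by_gas = 3241 J.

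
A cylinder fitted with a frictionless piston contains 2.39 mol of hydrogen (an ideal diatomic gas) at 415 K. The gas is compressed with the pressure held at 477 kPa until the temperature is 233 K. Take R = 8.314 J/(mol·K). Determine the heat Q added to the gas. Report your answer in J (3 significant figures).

Q ≈ -12700 J

Isobaric: W = nRΔT = (2.39)(8.314)(-182) = -3616 J.
ΔU = nCᵥΔT with Cᵥ = 5R/2: ΔU = (2.39)(20.79)(-182) = -9041 J.
Q = ΔU + W = -9041 − 3616 = -12657 J.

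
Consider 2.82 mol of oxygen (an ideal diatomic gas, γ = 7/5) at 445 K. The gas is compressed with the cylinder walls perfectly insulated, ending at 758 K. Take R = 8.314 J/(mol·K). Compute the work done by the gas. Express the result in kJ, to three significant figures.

W ≈ -18.3 kJ

Adiabatic ⇒ Q = 0, so W_by = −ΔU = nCᵥ(T₁ − T₂).
Cᵥ = 5R/2 = 20.79 J/(mol·K).
W = (2.82)(20.79)(445 − 758) = -18346 J.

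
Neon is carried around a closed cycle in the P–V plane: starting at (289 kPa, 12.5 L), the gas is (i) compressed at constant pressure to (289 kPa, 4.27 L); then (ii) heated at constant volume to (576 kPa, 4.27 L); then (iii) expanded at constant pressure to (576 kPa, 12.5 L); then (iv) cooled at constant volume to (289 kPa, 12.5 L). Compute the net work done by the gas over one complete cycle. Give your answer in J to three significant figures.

W_net ≈ 2360 J

Constant-volume legs do no work.
W(i) = (289)(4.27 − 12.5) = -2378 J; W(iii) = (576)(12.5 − 4.27) = 4740 J.
W_net = -2378 + 4740 = 2362 J (the clockwise enclosed area).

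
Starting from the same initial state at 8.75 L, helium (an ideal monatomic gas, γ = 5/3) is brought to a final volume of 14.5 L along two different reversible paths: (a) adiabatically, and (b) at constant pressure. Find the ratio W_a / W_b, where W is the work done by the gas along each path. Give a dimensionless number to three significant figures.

Path (a) adiabatic: W = P₁V₁(1 − (V₁/V₂)^(γ−1))/(γ−1) → W_a/(P₁V₁) = 0.4288.
Path (b) isobaric: W = P₁(V₂ − V₁) → W_b/(P₁V₁) = 0.6571.
W_a / W_b = 0.4288 / 0.6571 = 0.6526.

W_a / W_b ≈ 0.653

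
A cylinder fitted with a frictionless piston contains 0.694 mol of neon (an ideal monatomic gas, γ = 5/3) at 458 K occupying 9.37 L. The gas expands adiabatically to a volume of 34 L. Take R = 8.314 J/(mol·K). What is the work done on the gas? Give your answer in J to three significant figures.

Adiabatic: TV^(γ−1) = const with γ = 5/3.
T₂ = T₁ (V₁/V₂)^(γ−1) = 458 × (9.37/34)^0.667 = 458 × 0.4235 = 194 K.
W_by = nCᵥ(T₁ − T₂) = (0.694)(12.47)(458 − 194) = 2285 J.
Work on gas = −W_by = -2285 J.

W ≈ -2290 J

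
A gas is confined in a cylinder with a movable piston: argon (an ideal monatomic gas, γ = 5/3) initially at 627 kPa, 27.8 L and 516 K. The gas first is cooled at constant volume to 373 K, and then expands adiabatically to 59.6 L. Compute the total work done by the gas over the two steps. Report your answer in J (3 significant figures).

W_total ≈ 7530 J

Step 1 (isochoric): W = 0 (constant volume).
After step 1: P = 453.2 kPa (V unchanged).
Step 2 (adiabatic): W = (P₁V₁ − P₂V₂)/(γ−1) = (12600 − 7578)/0.667 = 7533 J.
W_total = 0 + 7533 = 7533 J.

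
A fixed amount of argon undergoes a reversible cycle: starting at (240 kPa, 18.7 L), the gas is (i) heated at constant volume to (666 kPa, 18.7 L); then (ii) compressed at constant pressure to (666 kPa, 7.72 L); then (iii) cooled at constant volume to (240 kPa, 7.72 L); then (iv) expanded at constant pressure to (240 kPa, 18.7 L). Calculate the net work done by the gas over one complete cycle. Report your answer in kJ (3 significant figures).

W_net ≈ -4.68 kJ

Constant-volume legs do no work.
W(ii) = (666)(7.72 − 18.7) = -7313 J; W(iv) = (240)(18.7 − 7.72) = 2635 J.
W_net = -7313 + 2635 = -4677 J (the counter-clockwise enclosed area).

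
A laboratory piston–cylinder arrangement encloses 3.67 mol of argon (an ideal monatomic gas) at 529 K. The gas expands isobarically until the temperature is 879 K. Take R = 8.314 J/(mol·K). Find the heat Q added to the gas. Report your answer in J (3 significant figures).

Isobaric: W = nRΔT = (3.67)(8.314)(350) = 10679 J.
ΔU = nCᵥΔT with Cᵥ = 3R/2: ΔU = (3.67)(12.47)(350) = 16019 J.
Q = ΔU + W = 16019 + 10679 = 26698 J.

Q ≈ 26700 J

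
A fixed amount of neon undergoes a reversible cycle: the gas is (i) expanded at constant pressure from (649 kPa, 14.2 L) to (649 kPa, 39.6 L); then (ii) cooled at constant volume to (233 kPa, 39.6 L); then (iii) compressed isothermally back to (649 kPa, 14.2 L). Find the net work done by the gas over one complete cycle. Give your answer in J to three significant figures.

W_net ≈ 7020 J

Leg (i): W = PΔV = (649)(39.6 − 14.2) = 16485 J.
Leg (ii): W = 0.
Leg (iii): W = PᵢVᵢ ln(V_f/Vᵢ) = (9227) ln(14.2/39.6) = -9463 J.
W_net = 16485 − 9463 = 7022 J.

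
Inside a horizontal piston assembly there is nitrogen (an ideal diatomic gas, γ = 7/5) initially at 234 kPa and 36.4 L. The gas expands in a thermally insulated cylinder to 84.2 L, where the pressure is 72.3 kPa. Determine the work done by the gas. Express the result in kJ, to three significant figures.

W ≈ 6.07 kJ

Adiabatic: W = (P₁V₁ − P₂V₂)/(γ − 1) with γ = 7/5.
P₁V₁ = 8518 J, P₂V₂ = 6088 J.
W = (8518 − 6088) / 0.4 = 6075 J.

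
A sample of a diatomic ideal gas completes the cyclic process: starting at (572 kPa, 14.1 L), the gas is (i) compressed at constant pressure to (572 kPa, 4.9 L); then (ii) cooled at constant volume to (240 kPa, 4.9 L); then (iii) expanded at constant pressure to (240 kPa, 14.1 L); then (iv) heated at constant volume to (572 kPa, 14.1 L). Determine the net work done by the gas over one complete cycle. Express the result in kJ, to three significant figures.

Constant-volume legs do no work.
W(i) = (572)(4.9 − 14.1) = -5262 J; W(iii) = (240)(14.1 − 4.9) = 2208 J.
W_net = -5262 + 2208 = -3054 J (the counter-clockwise enclosed area).

W_net ≈ -3.05 kJ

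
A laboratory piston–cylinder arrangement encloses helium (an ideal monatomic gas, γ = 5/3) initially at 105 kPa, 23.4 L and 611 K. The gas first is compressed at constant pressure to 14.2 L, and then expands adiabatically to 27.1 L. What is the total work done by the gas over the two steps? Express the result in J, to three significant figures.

W_total ≈ -183 J

Step 1 (isobaric): W = PΔV = (105 kPa)(14.2 − 23.4 L) = -966 J.
After step 1: P = 105 kPa, V = 14.2 L, T = 370.8 K.
Step 2 (adiabatic): W = (P₁V₁ − P₂V₂)/(γ−1) = (1491 − 969.1)/0.667 = 782.9 J.
W_total = -966 + 782.9 = -183.1 J.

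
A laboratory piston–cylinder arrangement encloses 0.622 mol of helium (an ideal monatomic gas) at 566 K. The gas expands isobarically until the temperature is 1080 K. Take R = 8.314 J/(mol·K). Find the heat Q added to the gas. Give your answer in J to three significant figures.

Isobaric: W = nRΔT = (0.622)(8.314)(514) = 2658 J.
ΔU = nCᵥΔT with Cᵥ = 3R/2: ΔU = (0.622)(12.47)(514) = 3987 J.
Q = ΔU + W = 3987 + 2658 = 6645 J.

Q ≈ 6650 J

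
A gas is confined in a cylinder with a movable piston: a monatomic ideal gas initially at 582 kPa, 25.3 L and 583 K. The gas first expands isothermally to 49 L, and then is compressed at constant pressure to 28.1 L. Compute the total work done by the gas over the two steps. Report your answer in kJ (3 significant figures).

Step 1 (isothermal): W = P₁V₁ ln(V₂/V₁) = (14725) ln(49/25.3) = 9733 J.
After step 1: P = 300.5 kPa, V = 49 L, T = 583 K.
Step 2 (isobaric): W = PΔV = (300.5 kPa)(28.1 − 49 L) = -6280 J.
W_total = 9733 − 6280 = 3453 J.

W_total ≈ 3.45 kJ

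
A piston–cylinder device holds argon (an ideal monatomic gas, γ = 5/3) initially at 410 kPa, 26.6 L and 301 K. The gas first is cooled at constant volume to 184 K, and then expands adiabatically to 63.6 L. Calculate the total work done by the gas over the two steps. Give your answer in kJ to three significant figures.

Step 1 (isochoric): W = 0 (constant volume).
After step 1: P = 250.6 kPa (V unchanged).
Step 2 (adiabatic): W = (P₁V₁ − P₂V₂)/(γ−1) = (6667 − 3728)/0.667 = 4407 J.
W_total = 0 + 4407 = 4407 J.

W_total ≈ 4.41 kJ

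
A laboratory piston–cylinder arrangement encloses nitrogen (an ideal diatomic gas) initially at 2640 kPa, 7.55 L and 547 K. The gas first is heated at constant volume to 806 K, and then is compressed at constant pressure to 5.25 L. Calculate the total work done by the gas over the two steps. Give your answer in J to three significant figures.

Step 1 (isochoric): W = 0 (constant volume).
After step 1: P = 3890 kPa (V unchanged).
Step 2 (isobaric): W = PΔV = (3890 kPa)(5.25 − 7.55 L) = -8947 J.
W_total = 0 − 8947 = -8947 J.

W_total ≈ -8950 J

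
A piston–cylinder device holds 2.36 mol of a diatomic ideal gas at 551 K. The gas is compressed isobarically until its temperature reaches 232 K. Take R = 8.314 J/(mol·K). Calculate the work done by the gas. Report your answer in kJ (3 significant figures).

W ≈ -6.26 kJ

Isobaric: W = P ΔV = nR ΔT.
W = (2.36)(8.314)(232 − 551) = -6259 J.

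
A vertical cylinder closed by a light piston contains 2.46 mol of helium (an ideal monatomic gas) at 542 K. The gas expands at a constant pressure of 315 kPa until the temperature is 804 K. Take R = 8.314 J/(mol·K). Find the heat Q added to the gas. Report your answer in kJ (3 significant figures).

Isobaric: W = nRΔT = (2.46)(8.314)(262) = 5359 J.
ΔU = nCᵥΔT with Cᵥ = 3R/2: ΔU = (2.46)(12.47)(262) = 8038 J.
Q = ΔU + W = 8038 + 5359 = 13396 J.

Q ≈ 13.4 kJ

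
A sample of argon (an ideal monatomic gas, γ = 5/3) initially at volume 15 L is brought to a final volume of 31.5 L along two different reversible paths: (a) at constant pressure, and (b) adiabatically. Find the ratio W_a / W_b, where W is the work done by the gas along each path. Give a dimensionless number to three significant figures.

W_a / W_b ≈ 1.88

Path (a) isobaric: W = P₁(V₂ − V₁) → W_a/(P₁V₁) = 1.1.
Path (b) adiabatic: W = P₁V₁(1 − (V₁/V₂)^(γ−1))/(γ−1) → W_b/(P₁V₁) = 0.5853.
W_a / W_b = 1.1 / 0.5853 = 1.879.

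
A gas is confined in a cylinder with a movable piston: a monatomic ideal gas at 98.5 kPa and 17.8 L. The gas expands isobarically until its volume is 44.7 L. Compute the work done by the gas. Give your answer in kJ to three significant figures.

Isobaric: W = P ΔV.
W = (98.5 kPa)(44.7 − 17.8 L) = (98.5)(26.9) = 2650 J.

W ≈ 2.65 kJ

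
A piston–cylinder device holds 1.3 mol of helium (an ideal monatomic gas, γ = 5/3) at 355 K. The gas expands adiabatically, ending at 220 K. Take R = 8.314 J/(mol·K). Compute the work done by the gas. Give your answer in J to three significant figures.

W ≈ 2190 J

Adiabatic ⇒ Q = 0, so W_by = −ΔU = nCᵥ(T₁ − T₂).
Cᵥ = 3R/2 = 12.47 J/(mol·K).
W = (1.3)(12.47)(355 − 220) = 2189 J.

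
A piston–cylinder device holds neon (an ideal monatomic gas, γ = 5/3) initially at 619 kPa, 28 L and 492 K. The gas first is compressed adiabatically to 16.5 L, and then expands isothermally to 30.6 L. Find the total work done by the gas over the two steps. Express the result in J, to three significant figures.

Step 1 (adiabatic): W = (P₁V₁ − P₂V₂)/(γ−1) = (17332 − 24658)/0.667 = -10990 J.
After step 1: P = 1494 kPa, V = 16.5 L, T = 700 K.
Step 2 (isothermal): W = P₁V₁ ln(V₂/V₁) = (24658) ln(30.6/16.5) = 15230 J.
W_total = -10990 + 15230 = 4240 J.

W_total ≈ 4240 J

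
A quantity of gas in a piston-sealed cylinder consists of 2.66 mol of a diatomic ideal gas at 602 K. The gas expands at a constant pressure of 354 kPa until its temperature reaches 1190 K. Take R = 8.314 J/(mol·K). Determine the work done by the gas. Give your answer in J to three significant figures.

Isobaric: W = P ΔV = nR ΔT.
W = (2.66)(8.314)(1190 − 602) = 13004 J.

W ≈ 13000 J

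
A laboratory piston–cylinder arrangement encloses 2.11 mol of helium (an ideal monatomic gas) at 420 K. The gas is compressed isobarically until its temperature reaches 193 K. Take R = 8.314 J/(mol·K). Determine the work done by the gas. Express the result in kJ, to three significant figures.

W ≈ -3.98 kJ

Isobaric: W = P ΔV = nR ΔT.
W = (2.11)(8.314)(193 − 420) = -3982 J.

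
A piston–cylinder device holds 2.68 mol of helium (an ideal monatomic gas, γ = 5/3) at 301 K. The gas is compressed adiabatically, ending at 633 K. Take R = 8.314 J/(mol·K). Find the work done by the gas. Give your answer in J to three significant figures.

Adiabatic ⇒ Q = 0, so W_by = −ΔU = nCᵥ(T₁ − T₂).
Cᵥ = 3R/2 = 12.47 J/(mol·K).
W = (2.68)(12.47)(301 − 633) = -11096 J.

W ≈ -11100 J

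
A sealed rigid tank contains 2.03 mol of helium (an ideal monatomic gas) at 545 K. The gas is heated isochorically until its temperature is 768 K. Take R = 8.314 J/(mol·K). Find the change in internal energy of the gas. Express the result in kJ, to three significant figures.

ΔU ≈ 5.65 kJ

Constant volume ⇒ W = 0, so Q = ΔU = nCᵥΔT with Cᵥ = 3R/2 = 12.47 J/(mol·K).
ΔU = (2.03)(12.47)(768 − 545) = 5645 J.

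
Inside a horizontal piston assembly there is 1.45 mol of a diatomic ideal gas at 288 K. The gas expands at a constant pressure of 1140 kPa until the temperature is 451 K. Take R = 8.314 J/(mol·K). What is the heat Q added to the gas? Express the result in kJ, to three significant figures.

Q ≈ 6.88 kJ

Isobaric: W = nRΔT = (1.45)(8.314)(163) = 1965 J.
ΔU = nCᵥΔT with Cᵥ = 5R/2: ΔU = (1.45)(20.79)(163) = 4913 J.
Q = ΔU + W = 4913 + 1965 = 6878 J.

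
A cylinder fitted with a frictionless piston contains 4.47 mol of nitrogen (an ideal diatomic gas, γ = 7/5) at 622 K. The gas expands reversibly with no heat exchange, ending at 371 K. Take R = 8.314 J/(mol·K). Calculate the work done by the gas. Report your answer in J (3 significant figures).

W ≈ 23300 J

Adiabatic ⇒ Q = 0, so W_by = −ΔU = nCᵥ(T₁ − T₂).
Cᵥ = 5R/2 = 20.79 J/(mol·K).
W = (4.47)(20.79)(622 − 371) = 23320 J.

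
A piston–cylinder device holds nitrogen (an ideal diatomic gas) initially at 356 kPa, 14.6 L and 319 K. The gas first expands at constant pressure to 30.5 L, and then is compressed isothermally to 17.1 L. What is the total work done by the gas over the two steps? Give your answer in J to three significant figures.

W_total ≈ -623 J

Step 1 (isobaric): W = PΔV = (356 kPa)(30.5 − 14.6 L) = 5660 J.
After step 1: P = 356 kPa, V = 30.5 L, T = 666.4 K.
Step 2 (isothermal): W = P₁V₁ ln(V₂/V₁) = (10858) ln(17.1/30.5) = -6283 J.
W_total = 5660 − 6283 = -622.6 J.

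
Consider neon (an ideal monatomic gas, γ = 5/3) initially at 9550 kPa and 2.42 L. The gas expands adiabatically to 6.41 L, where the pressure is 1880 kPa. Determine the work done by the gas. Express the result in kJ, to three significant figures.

Adiabatic: W = (P₁V₁ − P₂V₂)/(γ − 1) with γ = 5/3.
P₁V₁ = 23111 J, P₂V₂ = 12051 J.
W = (23111 − 12051) / 0.6667 = 16590 J.

W ≈ 16.6 kJ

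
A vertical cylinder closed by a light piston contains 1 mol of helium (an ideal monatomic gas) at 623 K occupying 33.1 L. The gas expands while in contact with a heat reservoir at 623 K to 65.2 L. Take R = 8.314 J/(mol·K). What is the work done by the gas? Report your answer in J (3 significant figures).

Isothermal: W = nRT ln(V₂/V₁).
W = (1)(8.314)(623) × ln(65.2/33.1)
  = 5180 × 0.6779
W_by_gas = 3511 J.

W ≈ 3510 J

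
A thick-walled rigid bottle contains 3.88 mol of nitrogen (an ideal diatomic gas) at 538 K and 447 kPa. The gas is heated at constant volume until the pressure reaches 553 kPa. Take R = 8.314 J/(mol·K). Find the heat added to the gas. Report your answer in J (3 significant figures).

Q ≈ 10300 J

Constant volume ⇒ W = 0, so Q = ΔU = nCᵥΔT with Cᵥ = 5R/2 = 20.79 J/(mol·K).
At constant V, T₂/T₁ = P₂/P₁ ⇒ ΔT = T₁(P₂/P₁ − 1) = 538·(553/447 − 1) = 127.6 K.
ΔU = (3.88)(20.79)(127.6) = 10289 J.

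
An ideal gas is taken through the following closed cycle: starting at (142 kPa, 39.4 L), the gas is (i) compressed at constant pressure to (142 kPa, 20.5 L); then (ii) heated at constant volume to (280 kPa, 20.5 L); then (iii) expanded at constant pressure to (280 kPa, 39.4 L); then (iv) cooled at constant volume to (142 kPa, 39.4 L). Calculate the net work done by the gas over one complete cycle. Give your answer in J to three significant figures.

Constant-volume legs do no work.
W(i) = (142)(20.5 − 39.4) = -2684 J; W(iii) = (280)(39.4 − 20.5) = 5292 J.
W_net = -2684 + 5292 = 2608 J (the clockwise enclosed area).

W_net ≈ 2610 J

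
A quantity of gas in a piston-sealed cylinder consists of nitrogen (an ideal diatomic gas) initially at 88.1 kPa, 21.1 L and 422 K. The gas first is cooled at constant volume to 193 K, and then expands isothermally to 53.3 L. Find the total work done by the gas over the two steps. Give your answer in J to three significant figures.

Step 1 (isochoric): W = 0 (constant volume).
After step 1: P = 40.29 kPa (V unchanged).
Step 2 (isothermal): W = P₁V₁ ln(V₂/V₁) = (850.2) ln(53.3/21.1) = 787.8 J.
W_total = 0 + 787.8 = 787.8 J.

W_total ≈ 788 J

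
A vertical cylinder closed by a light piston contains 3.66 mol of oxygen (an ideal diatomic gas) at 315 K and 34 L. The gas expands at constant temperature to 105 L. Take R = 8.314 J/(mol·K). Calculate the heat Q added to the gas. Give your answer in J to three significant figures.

Q ≈ 10800 J

Isothermal ⇒ ΔU = 0, so Q = W = nRT ln(V₂/V₁).
Q = (3.66)(8.314)(315) ln(105/34) = 9585 × 1.128 = 10808 J.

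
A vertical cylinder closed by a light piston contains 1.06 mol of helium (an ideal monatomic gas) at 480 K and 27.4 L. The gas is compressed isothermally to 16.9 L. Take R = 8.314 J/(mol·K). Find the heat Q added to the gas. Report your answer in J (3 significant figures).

Isothermal ⇒ ΔU = 0, so Q = W = nRT ln(V₂/V₁).
Q = (1.06)(8.314)(480) ln(16.9/27.4) = 4230 × -0.4832 = -2044 J.

Q ≈ -2040 J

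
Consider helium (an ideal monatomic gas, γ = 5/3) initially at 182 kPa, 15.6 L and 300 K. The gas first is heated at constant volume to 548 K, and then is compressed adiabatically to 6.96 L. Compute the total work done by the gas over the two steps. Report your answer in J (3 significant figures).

Step 1 (isochoric): W = 0 (constant volume).
After step 1: P = 332.5 kPa (V unchanged).
Step 2 (adiabatic): W = (P₁V₁ − P₂V₂)/(γ−1) = (5186 − 8882)/0.667 = -5544 J.
W_total = 0 − 5544 = -5544 J.

W_total ≈ -5540 J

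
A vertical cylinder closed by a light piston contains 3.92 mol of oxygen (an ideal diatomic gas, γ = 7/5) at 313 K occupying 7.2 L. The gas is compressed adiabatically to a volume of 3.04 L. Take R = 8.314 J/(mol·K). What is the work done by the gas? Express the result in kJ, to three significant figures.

W ≈ -10.5 kJ

Adiabatic: TV^(γ−1) = const with γ = 7/5.
T₂ = T₁ (V₁/V₂)^(γ−1) = 313 × (7.2/3.04)^0.4 = 313 × 1.412 = 441.9 K.
W_by = nCᵥ(T₁ − T₂) = (3.92)(20.79)(313 − 441.9) = -10503 J.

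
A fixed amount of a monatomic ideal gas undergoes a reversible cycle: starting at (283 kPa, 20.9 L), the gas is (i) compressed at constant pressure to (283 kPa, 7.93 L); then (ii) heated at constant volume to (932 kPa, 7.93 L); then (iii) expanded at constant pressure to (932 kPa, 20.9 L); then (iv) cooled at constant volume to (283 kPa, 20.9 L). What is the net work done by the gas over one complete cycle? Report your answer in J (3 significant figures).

W_net ≈ 8420 J

Constant-volume legs do no work.
W(i) = (283)(7.93 − 20.9) = -3671 J; W(iii) = (932)(20.9 − 7.93) = 12088 J.
W_net = -3671 + 12088 = 8418 J (the clockwise enclosed area).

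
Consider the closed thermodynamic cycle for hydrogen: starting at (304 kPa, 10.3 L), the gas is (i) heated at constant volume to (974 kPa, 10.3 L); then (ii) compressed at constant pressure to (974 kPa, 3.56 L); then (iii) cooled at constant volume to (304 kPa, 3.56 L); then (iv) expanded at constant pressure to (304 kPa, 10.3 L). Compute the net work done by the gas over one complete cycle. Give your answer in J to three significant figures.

W_net ≈ -4520 J

Constant-volume legs do no work.
W(ii) = (974)(3.56 − 10.3) = -6565 J; W(iv) = (304)(10.3 − 3.56) = 2049 J.
W_net = -6565 + 2049 = -4516 J (the counter-clockwise enclosed area).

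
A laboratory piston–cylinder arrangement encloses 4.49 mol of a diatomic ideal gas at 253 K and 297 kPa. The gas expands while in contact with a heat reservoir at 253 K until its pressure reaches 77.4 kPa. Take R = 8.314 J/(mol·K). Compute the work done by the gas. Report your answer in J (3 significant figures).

W ≈ 12700 J

Isothermal process: W = nRT ln(V₂/V₁) = nRT ln(P₁/P₂).
W = (4.49)(8.314)(253) × ln(297/77.4)
  = 9444 × ln(3.837) = 9444 × 1.345
W_by_gas = 12700 J.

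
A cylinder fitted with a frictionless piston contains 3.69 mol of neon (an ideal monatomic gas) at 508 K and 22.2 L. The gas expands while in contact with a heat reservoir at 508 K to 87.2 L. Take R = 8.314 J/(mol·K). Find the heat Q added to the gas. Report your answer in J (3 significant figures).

Q ≈ 21300 J

Isothermal ⇒ ΔU = 0, so Q = W = nRT ln(V₂/V₁).
Q = (3.69)(8.314)(508) ln(87.2/22.2) = 15585 × 1.368 = 21322 J.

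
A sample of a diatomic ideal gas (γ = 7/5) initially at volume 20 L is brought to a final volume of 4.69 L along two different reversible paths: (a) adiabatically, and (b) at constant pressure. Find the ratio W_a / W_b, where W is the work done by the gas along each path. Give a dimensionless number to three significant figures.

Path (a) adiabatic: W = P₁V₁(1 − (V₁/V₂)^(γ−1))/(γ−1) → W_a/(P₁V₁) = -1.966.
Path (b) isobaric: W = P₁(V₂ − V₁) → W_b/(P₁V₁) = -0.7655.
W_a / W_b = -1.966 / -0.7655 = 2.568.

W_a / W_b ≈ 2.57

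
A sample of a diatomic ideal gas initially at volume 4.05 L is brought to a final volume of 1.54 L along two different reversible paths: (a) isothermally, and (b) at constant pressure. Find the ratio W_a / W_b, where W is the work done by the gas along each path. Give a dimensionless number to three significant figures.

Path (a) isothermal: W = P₁V₁ ln(V₂/V₁) → W_a/(P₁V₁) = -0.9669.
Path (b) isobaric: W = P₁(V₂ − V₁) → W_b/(P₁V₁) = -0.6198.
W_a / W_b = -0.9669 / -0.6198 = 1.56.

W_a / W_b ≈ 1.56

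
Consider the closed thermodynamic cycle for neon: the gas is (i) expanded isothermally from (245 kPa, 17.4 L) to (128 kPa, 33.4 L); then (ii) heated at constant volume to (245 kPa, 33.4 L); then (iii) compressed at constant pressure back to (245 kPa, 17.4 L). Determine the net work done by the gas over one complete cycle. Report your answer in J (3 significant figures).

W_net ≈ -1140 J

Leg (i): W = PᵢVᵢ ln(V_f/Vᵢ) = (4263) ln(33.4/17.4) = 2780 J.
Leg (ii): W = 0.
Leg (iii): W = PΔV = (245)(17.4 − 33.4) = -3920 J.
W_net = 2780 − 3920 = -1140 J.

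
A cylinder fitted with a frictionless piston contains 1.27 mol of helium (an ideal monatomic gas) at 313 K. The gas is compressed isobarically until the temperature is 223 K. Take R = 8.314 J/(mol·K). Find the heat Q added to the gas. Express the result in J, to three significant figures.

Isobaric: W = nRΔT = (1.27)(8.314)(-90) = -950.3 J.
ΔU = nCᵥΔT with Cᵥ = 3R/2: ΔU = (1.27)(12.47)(-90) = -1425 J.
Q = ΔU + W = -1425 − 950.3 = -2376 J.

Q ≈ -2380 J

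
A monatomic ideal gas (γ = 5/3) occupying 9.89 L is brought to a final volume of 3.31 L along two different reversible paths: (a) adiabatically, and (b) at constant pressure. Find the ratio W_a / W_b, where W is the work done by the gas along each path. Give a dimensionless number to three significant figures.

Path (a) adiabatic: W = P₁V₁(1 − (V₁/V₂)^(γ−1))/(γ−1) → W_a/(P₁V₁) = -1.612.
Path (b) isobaric: W = P₁(V₂ − V₁) → W_b/(P₁V₁) = -0.6653.
W_a / W_b = -1.612 / -0.6653 = 2.423.

W_a / W_b ≈ 2.42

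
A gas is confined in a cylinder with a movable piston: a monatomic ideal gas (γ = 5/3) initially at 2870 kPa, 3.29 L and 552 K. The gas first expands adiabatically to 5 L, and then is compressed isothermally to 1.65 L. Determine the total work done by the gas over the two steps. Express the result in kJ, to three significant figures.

W_total ≈ -4.47 kJ

Step 1 (adiabatic): W = (P₁V₁ − P₂V₂)/(γ−1) = (9442 − 7143)/0.667 = 3449 J.
After step 1: P = 1429 kPa, V = 5 L, T = 417.6 K.
Step 2 (isothermal): W = P₁V₁ ln(V₂/V₁) = (7143) ln(1.65/5) = -7919 J.
W_total = 3449 − 7919 = -4471 J.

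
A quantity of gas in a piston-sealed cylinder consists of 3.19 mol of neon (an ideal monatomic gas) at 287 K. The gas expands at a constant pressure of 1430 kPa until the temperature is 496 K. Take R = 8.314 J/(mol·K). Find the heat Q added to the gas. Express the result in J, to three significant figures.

Isobaric: W = nRΔT = (3.19)(8.314)(209) = 5543 J.
ΔU = nCᵥΔT with Cᵥ = 3R/2: ΔU = (3.19)(12.47)(209) = 8315 J.
Q = ΔU + W = 8315 + 5543 = 13858 J.

Q ≈ 13900 J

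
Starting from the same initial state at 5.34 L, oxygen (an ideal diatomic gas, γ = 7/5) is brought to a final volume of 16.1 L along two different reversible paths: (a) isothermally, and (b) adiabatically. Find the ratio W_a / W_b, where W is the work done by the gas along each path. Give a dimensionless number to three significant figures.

Path (a) isothermal: W = P₁V₁ ln(V₂/V₁) → W_a/(P₁V₁) = 1.104.
Path (b) adiabatic: W = P₁V₁(1 − (V₁/V₂)^(γ−1))/(γ−1) → W_b/(P₁V₁) = 0.8922.
W_a / W_b = 1.104 / 0.8922 = 1.237.

W_a / W_b ≈ 1.24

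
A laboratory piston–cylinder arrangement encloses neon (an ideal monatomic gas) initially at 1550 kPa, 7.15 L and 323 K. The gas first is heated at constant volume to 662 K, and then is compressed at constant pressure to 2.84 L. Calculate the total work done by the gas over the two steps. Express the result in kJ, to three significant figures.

Step 1 (isochoric): W = 0 (constant volume).
After step 1: P = 3177 kPa (V unchanged).
Step 2 (isobaric): W = PΔV = (3177 kPa)(2.84 − 7.15 L) = -13692 J.
W_total = 0 − 13692 = -13692 J.

W_total ≈ -13.7 kJ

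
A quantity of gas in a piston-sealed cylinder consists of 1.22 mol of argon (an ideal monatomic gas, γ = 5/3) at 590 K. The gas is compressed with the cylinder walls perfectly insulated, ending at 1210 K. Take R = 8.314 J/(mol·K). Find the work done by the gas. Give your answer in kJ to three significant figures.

W ≈ -9.43 kJ

Adiabatic ⇒ Q = 0, so W_by = −ΔU = nCᵥ(T₁ − T₂).
Cᵥ = 3R/2 = 12.47 J/(mol·K).
W = (1.22)(12.47)(590 − 1210) = -9433 J.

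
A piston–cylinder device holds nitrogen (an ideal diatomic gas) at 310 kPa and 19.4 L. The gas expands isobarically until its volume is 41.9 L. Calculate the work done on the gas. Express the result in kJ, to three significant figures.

Isobaric: W = P ΔV.
W = (310 kPa)(41.9 − 19.4 L) = (310)(22.5) = 6975 J.
Work on gas = −W_by = -6975 J.

W ≈ -6.98 kJ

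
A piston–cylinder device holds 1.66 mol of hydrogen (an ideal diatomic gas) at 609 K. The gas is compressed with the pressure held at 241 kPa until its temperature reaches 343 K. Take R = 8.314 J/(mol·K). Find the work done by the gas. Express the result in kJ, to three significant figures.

W ≈ -3.67 kJ

Isobaric: W = P ΔV = nR ΔT.
W = (1.66)(8.314)(343 − 609) = -3671 J.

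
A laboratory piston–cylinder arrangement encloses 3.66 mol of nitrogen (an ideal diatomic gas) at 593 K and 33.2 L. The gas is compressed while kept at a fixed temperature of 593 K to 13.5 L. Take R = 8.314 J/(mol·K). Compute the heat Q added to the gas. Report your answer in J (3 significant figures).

Isothermal ⇒ ΔU = 0, so Q = W = nRT ln(V₂/V₁).
Q = (3.66)(8.314)(593) ln(13.5/33.2) = 18045 × -0.8999 = -16238 J.

Q ≈ -16200 J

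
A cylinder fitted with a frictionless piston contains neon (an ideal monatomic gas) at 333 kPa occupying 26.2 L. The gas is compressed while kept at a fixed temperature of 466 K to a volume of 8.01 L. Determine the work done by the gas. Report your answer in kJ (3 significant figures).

Isothermal: W = nRT ln(V₂/V₁) = P₁V₁ ln(V₂/V₁).
P₁V₁ = (333 kPa)(26.2 L) = 8725 J.
W = 8725 × ln(8.01/26.2) = 8725 × -1.185
W_by_gas = -10339 J.

W ≈ -10.3 kJ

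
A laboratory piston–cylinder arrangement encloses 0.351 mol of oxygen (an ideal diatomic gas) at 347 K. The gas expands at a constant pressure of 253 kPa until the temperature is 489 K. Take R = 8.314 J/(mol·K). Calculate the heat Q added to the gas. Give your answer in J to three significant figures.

Q ≈ 1450 J

Isobaric: W = nRΔT = (0.351)(8.314)(142) = 414.4 J.
ΔU = nCᵥΔT with Cᵥ = 5R/2: ΔU = (0.351)(20.79)(142) = 1036 J.
Q = ΔU + W = 1036 + 414.4 = 1450 J.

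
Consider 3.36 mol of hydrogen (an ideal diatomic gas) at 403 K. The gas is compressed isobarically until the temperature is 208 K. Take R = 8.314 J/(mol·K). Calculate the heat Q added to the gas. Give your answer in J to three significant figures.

Isobaric: W = nRΔT = (3.36)(8.314)(-195) = -5447 J.
ΔU = nCᵥΔT with Cᵥ = 5R/2: ΔU = (3.36)(20.79)(-195) = -13618 J.
Q = ΔU + W = -13618 − 5447 = -19066 J.

Q ≈ -19100 J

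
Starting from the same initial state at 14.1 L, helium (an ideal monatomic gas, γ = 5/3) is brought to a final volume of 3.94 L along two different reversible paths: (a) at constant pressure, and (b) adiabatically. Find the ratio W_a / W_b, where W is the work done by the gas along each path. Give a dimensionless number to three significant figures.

W_a / W_b ≈ 0.359

Path (a) isobaric: W = P₁(V₂ − V₁) → W_a/(P₁V₁) = -0.7206.
Path (b) adiabatic: W = P₁V₁(1 − (V₁/V₂)^(γ−1))/(γ−1) → W_b/(P₁V₁) = -2.009.
W_a / W_b = -0.7206 / -2.009 = 0.3586.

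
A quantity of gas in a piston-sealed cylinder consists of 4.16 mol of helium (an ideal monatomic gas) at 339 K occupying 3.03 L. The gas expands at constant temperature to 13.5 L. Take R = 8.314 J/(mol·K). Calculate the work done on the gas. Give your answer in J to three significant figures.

Isothermal: W = nRT ln(V₂/V₁).
W = (4.16)(8.314)(339) × ln(13.5/3.03)
  = 11725 × 1.494
W_by_gas = 17518 J; work on gas = −W_by = -17518 J.

W ≈ -17500 J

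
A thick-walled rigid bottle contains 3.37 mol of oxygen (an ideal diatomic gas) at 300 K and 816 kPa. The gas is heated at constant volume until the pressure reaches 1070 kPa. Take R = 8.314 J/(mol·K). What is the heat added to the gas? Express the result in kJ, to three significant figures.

Constant volume ⇒ W = 0, so Q = ΔU = nCᵥΔT with Cᵥ = 5R/2 = 20.79 J/(mol·K).
At constant V, T₂/T₁ = P₂/P₁ ⇒ ΔT = T₁(P₂/P₁ − 1) = 300·(1070/816 − 1) = 93.38 K.
ΔU = (3.37)(20.79)(93.38) = 6541 J.

Q ≈ 6.54 kJ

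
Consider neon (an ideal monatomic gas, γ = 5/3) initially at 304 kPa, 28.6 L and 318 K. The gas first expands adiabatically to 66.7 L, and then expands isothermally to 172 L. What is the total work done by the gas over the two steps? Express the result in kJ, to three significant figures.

Step 1 (adiabatic): W = (P₁V₁ − P₂V₂)/(γ−1) = (8694 − 4944)/0.667 = 5626 J.
After step 1: P = 74.12 kPa, V = 66.7 L, T = 180.8 K.
Step 2 (isothermal): W = P₁V₁ ln(V₂/V₁) = (4944) ln(172/66.7) = 4683 J.
W_total = 5626 + 4683 = 10309 J.

W_total ≈ 10.3 kJ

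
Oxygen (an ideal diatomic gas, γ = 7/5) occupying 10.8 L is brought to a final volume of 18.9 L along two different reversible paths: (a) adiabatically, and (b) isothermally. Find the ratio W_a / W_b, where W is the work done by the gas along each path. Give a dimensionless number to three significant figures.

Path (a) adiabatic: W = P₁V₁(1 − (V₁/V₂)^(γ−1))/(γ−1) → W_a/(P₁V₁) = 0.5014.
Path (b) isothermal: W = P₁V₁ ln(V₂/V₁) → W_b/(P₁V₁) = 0.5596.
W_a / W_b = 0.5014 / 0.5596 = 0.896.

W_a / W_b ≈ 0.896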